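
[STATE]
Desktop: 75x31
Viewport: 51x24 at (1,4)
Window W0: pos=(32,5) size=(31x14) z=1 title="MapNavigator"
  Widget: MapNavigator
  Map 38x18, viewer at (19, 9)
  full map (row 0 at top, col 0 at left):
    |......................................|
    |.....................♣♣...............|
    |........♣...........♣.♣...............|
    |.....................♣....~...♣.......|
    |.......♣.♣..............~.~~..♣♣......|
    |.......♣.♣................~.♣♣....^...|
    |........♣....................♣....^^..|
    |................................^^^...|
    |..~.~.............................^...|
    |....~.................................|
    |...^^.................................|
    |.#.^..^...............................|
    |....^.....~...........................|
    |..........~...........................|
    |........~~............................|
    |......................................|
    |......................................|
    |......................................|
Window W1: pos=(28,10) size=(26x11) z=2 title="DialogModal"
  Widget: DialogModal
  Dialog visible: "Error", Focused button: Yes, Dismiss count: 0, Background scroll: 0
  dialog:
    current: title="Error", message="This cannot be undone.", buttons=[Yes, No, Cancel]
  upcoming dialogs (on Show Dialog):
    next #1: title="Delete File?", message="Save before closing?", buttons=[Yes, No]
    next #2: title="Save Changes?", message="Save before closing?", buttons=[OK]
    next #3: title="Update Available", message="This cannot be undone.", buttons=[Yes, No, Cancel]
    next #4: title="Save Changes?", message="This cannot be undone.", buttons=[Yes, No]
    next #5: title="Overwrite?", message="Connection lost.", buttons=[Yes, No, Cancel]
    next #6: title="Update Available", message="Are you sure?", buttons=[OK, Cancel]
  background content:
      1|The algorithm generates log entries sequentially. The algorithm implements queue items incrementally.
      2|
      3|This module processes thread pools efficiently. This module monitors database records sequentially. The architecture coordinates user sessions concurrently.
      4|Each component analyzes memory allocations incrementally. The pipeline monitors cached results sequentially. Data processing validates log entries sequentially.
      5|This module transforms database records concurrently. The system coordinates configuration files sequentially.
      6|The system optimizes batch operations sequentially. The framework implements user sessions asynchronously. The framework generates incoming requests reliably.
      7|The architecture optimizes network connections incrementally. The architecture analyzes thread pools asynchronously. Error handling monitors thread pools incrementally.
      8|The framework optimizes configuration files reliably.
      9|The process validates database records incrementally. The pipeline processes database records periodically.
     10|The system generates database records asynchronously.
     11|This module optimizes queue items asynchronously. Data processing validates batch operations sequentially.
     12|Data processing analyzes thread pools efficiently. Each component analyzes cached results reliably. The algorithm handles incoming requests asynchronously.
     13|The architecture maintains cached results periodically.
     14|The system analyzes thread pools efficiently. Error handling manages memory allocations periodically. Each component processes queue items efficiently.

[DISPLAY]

                                                   
                               ┏━━━━━━━━━━━━━━━━━━━
                               ┃ MapNavigator      
                               ┠───────────────────
                               ┃..♣.♣..............
                               ┃..♣.♣..............
                           ┏━━━━━━━━━━━━━━━━━━━━━━━
                           ┃ DialogModal           
                           ┠───────────────────────
                           ┃The algorithm generates
                           ┃  ┌──────────────────┐ 
                           ┃Th│      Error       │t
                           ┃Ea│This cannot be und│s
                           ┃Th│[Yes]  No   Cancel│ 
                           ┃Th└──────────────────┘a
                           ┃The architecture optimi
                           ┗━━━━━━━━━━━━━━━━━━━━━━━
                                                   
                                                   
                                                   
                                                   
                                                   
                                                   
                                                   


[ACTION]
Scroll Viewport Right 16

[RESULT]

                                                   
               ┏━━━━━━━━━━━━━━━━━━━━━━━━━━━━━┓     
               ┃ MapNavigator                ┃     
               ┠─────────────────────────────┨     
               ┃..♣.♣..............~.~~..♣♣..┃     
               ┃..♣.♣................~.♣♣....┃     
           ┏━━━━━━━━━━━━━━━━━━━━━━━━┓...♣....┃     
           ┃ DialogModal            ┃......^^┃     
           ┠────────────────────────┨........┃     
           ┃The algorithm generates ┃........┃     
           ┃  ┌──────────────────┐  ┃........┃     
           ┃Th│      Error       │th┃........┃     
           ┃Ea│This cannot be und│s ┃........┃     
           ┃Th│[Yes]  No   Cancel│ d┃........┃     
           ┃Th└──────────────────┘at┃━━━━━━━━┛     
           ┃The architecture optimiz┃              
           ┗━━━━━━━━━━━━━━━━━━━━━━━━┛              
                                                   
                                                   
                                                   
                                                   
                                                   
                                                   
                                                   


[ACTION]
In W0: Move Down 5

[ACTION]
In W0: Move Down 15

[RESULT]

                                                   
               ┏━━━━━━━━━━━━━━━━━━━━━━━━━━━━━┓     
               ┃ MapNavigator                ┃     
               ┠─────────────────────────────┨     
               ┃.....~.......................┃     
               ┃.....~.......................┃     
           ┏━━━━━━━━━━━━━━━━━━━━━━━━┓........┃     
           ┃ DialogModal            ┃........┃     
           ┠────────────────────────┨........┃     
           ┃The algorithm generates ┃........┃     
           ┃  ┌──────────────────┐  ┃        ┃     
           ┃Th│      Error       │th┃        ┃     
           ┃Ea│This cannot be und│s ┃        ┃     
           ┃Th│[Yes]  No   Cancel│ d┃        ┃     
           ┃Th└──────────────────┘at┃━━━━━━━━┛     
           ┃The architecture optimiz┃              
           ┗━━━━━━━━━━━━━━━━━━━━━━━━┛              
                                                   
                                                   
                                                   
                                                   
                                                   
                                                   
                                                   


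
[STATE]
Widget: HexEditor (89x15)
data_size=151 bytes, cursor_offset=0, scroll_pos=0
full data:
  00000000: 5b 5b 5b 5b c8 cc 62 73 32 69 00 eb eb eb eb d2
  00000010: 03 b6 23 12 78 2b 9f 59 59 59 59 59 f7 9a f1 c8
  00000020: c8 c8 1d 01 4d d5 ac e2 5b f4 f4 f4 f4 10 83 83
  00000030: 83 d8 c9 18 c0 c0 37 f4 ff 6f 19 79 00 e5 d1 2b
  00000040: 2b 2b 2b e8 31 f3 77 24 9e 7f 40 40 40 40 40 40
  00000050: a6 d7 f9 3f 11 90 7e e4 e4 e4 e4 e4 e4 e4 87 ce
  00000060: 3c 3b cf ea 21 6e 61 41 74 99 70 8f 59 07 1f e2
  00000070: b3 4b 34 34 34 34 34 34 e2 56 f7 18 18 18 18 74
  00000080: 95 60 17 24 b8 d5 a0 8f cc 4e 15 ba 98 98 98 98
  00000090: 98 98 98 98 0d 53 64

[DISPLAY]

00000000  5B 5b 5b 5b c8 cc 62 73  32 69 00 eb eb eb eb d2  |[[[[..bs2i......|           
00000010  03 b6 23 12 78 2b 9f 59  59 59 59 59 f7 9a f1 c8  |..#.x+.YYYYY....|           
00000020  c8 c8 1d 01 4d d5 ac e2  5b f4 f4 f4 f4 10 83 83  |....M...[.......|           
00000030  83 d8 c9 18 c0 c0 37 f4  ff 6f 19 79 00 e5 d1 2b  |......7..o.y...+|           
00000040  2b 2b 2b e8 31 f3 77 24  9e 7f 40 40 40 40 40 40  |+++.1.w$..@@@@@@|           
00000050  a6 d7 f9 3f 11 90 7e e4  e4 e4 e4 e4 e4 e4 87 ce  |...?..~.........|           
00000060  3c 3b cf ea 21 6e 61 41  74 99 70 8f 59 07 1f e2  |<;..!naAt.p.Y...|           
00000070  b3 4b 34 34 34 34 34 34  e2 56 f7 18 18 18 18 74  |.K444444.V.....t|           
00000080  95 60 17 24 b8 d5 a0 8f  cc 4e 15 ba 98 98 98 98  |.`.$.....N......|           
00000090  98 98 98 98 0d 53 64                              |.....Sd         |           
                                                                                         
                                                                                         
                                                                                         
                                                                                         
                                                                                         


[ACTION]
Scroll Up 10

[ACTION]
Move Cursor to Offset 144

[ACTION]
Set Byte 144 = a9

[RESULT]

00000000  5b 5b 5b 5b c8 cc 62 73  32 69 00 eb eb eb eb d2  |[[[[..bs2i......|           
00000010  03 b6 23 12 78 2b 9f 59  59 59 59 59 f7 9a f1 c8  |..#.x+.YYYYY....|           
00000020  c8 c8 1d 01 4d d5 ac e2  5b f4 f4 f4 f4 10 83 83  |....M...[.......|           
00000030  83 d8 c9 18 c0 c0 37 f4  ff 6f 19 79 00 e5 d1 2b  |......7..o.y...+|           
00000040  2b 2b 2b e8 31 f3 77 24  9e 7f 40 40 40 40 40 40  |+++.1.w$..@@@@@@|           
00000050  a6 d7 f9 3f 11 90 7e e4  e4 e4 e4 e4 e4 e4 87 ce  |...?..~.........|           
00000060  3c 3b cf ea 21 6e 61 41  74 99 70 8f 59 07 1f e2  |<;..!naAt.p.Y...|           
00000070  b3 4b 34 34 34 34 34 34  e2 56 f7 18 18 18 18 74  |.K444444.V.....t|           
00000080  95 60 17 24 b8 d5 a0 8f  cc 4e 15 ba 98 98 98 98  |.`.$.....N......|           
00000090  A9 98 98 98 0d 53 64                              |.....Sd         |           
                                                                                         
                                                                                         
                                                                                         
                                                                                         
                                                                                         


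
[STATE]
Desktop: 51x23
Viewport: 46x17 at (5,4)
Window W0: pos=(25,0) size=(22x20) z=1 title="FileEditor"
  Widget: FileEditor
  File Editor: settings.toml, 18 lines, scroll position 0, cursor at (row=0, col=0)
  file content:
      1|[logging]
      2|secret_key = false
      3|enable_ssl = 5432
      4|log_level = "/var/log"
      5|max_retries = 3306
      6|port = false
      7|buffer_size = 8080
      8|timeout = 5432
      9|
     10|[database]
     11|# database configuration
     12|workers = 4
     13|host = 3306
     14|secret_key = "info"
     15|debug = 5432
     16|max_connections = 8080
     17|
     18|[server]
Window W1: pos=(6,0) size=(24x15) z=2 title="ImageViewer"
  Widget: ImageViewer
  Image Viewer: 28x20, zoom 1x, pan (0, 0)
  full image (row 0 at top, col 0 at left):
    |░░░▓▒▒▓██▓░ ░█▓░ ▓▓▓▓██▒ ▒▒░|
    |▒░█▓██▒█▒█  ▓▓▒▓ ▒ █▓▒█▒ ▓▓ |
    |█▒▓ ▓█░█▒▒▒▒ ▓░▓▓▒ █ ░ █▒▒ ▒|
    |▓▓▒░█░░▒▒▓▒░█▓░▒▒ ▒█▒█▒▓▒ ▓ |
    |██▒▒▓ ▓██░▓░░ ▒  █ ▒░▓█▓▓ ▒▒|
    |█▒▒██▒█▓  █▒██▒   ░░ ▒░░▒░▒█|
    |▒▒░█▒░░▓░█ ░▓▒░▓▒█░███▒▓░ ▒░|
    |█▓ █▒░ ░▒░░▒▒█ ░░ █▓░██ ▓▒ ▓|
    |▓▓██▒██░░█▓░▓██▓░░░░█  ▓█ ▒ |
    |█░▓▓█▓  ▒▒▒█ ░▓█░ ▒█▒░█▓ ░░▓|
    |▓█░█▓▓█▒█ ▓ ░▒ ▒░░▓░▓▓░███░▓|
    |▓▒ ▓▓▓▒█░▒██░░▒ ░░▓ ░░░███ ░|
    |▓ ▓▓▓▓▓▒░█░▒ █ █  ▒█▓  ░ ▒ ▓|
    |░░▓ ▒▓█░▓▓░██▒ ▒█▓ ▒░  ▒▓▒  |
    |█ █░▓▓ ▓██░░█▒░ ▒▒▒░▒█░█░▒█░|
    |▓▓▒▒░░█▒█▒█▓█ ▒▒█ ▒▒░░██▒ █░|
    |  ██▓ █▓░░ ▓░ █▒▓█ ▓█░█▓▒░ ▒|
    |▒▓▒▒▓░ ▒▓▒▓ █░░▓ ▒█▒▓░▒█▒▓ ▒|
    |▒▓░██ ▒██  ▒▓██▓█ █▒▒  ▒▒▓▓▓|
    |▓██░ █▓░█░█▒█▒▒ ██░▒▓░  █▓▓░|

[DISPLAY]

 ┃▒░█▓██▒█▒█  ▓▓▒▓ ▒ █▓▒┃et_key = false █┃    
 ┃█▒▓ ▓█░█▒▒▒▒ ▓░▓▓▒ █ ░┃le_ssl = 5432  ░┃    
 ┃▓▓▒░█░░▒▒▓▒░█▓░▒▒ ▒█▒█┃level = "/var/l░┃    
 ┃██▒▒▓ ▓██░▓░░ ▒  █ ▒░▓┃retries = 3306 ░┃    
 ┃█▒▒██▒█▓  █▒██▒   ░░ ▒┃ = false       ░┃    
 ┃▒▒░█▒░░▓░█ ░▓▒░▓▒█░███┃er_size = 8080 ░┃    
 ┃█▓ █▒░ ░▒░░▒▒█ ░░ █▓░█┃out = 5432     ░┃    
 ┃▓▓██▒██░░█▓░▓██▓░░░░█ ┃               ░┃    
 ┃█░▓▓█▓  ▒▒▒█ ░▓█░ ▒█▒░┃abase]         ░┃    
 ┃▓█░█▓▓█▒█ ▓ ░▒ ▒░░▓░▓▓┃tabase configur░┃    
 ┗━━━━━━━━━━━━━━━━━━━━━━┛ers = 4        ░┃    
                    ┃host = 3306        ░┃    
                    ┃secret_key = "info"░┃    
                    ┃debug = 5432       ░┃    
                    ┃max_connections = 8▼┃    
                    ┗━━━━━━━━━━━━━━━━━━━━┛    
                                              


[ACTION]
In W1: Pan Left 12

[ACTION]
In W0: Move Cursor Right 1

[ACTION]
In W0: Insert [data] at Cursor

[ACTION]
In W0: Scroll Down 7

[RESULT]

 ┃▒░█▓██▒█▒█  ▓▓▒▓ ▒ █▓▒┃level = "/var/l░┃    
 ┃█▒▓ ▓█░█▒▒▒▒ ▓░▓▓▒ █ ░┃retries = 3306 ░┃    
 ┃▓▓▒░█░░▒▒▓▒░█▓░▒▒ ▒█▒█┃ = false       ░┃    
 ┃██▒▒▓ ▓██░▓░░ ▒  █ ▒░▓┃er_size = 8080 ░┃    
 ┃█▒▒██▒█▓  █▒██▒   ░░ ▒┃out = 5432     ░┃    
 ┃▒▒░█▒░░▓░█ ░▓▒░▓▒█░███┃               ░┃    
 ┃█▓ █▒░ ░▒░░▒▒█ ░░ █▓░█┃abase]         ░┃    
 ┃▓▓██▒██░░█▓░▓██▓░░░░█ ┃tabase configur░┃    
 ┃█░▓▓█▓  ▒▒▒█ ░▓█░ ▒█▒░┃ers = 4        ░┃    
 ┃▓█░█▓▓█▒█ ▓ ░▒ ▒░░▓░▓▓┃ = 3306        ░┃    
 ┗━━━━━━━━━━━━━━━━━━━━━━┛et_key = "info"░┃    
                    ┃debug = 5432       ░┃    
                    ┃max_connections = 8░┃    
                    ┃                   █┃    
                    ┃[server]           ▼┃    
                    ┗━━━━━━━━━━━━━━━━━━━━┛    
                                              


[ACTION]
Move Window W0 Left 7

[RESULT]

 ┃▒░█▓██▒█▒█  ▓▓▒▓ ▒ █▓▒┃ "/var/l░┃           
 ┃█▒▓ ▓█░█▒▒▒▒ ▓░▓▓▒ █ ░┃ = 3306 ░┃           
 ┃▓▓▒░█░░▒▒▓▒░█▓░▒▒ ▒█▒█┃e       ░┃           
 ┃██▒▒▓ ▓██░▓░░ ▒  █ ▒░▓┃ = 8080 ░┃           
 ┃█▒▒██▒█▓  █▒██▒   ░░ ▒┃432     ░┃           
 ┃▒▒░█▒░░▓░█ ░▓▒░▓▒█░███┃        ░┃           
 ┃█▓ █▒░ ░▒░░▒▒█ ░░ █▓░█┃        ░┃           
 ┃▓▓██▒██░░█▓░▓██▓░░░░█ ┃configur░┃           
 ┃█░▓▓█▓  ▒▒▒█ ░▓█░ ▒█▒░┃        ░┃           
 ┃▓█░█▓▓█▒█ ▓ ░▒ ▒░░▓░▓▓┃        ░┃           
 ┗━━━━━━━━━━━━━━━━━━━━━━┛= "info"░┃           
             ┃debug = 5432       ░┃           
             ┃max_connections = 8░┃           
             ┃                   █┃           
             ┃[server]           ▼┃           
             ┗━━━━━━━━━━━━━━━━━━━━┛           
                                              


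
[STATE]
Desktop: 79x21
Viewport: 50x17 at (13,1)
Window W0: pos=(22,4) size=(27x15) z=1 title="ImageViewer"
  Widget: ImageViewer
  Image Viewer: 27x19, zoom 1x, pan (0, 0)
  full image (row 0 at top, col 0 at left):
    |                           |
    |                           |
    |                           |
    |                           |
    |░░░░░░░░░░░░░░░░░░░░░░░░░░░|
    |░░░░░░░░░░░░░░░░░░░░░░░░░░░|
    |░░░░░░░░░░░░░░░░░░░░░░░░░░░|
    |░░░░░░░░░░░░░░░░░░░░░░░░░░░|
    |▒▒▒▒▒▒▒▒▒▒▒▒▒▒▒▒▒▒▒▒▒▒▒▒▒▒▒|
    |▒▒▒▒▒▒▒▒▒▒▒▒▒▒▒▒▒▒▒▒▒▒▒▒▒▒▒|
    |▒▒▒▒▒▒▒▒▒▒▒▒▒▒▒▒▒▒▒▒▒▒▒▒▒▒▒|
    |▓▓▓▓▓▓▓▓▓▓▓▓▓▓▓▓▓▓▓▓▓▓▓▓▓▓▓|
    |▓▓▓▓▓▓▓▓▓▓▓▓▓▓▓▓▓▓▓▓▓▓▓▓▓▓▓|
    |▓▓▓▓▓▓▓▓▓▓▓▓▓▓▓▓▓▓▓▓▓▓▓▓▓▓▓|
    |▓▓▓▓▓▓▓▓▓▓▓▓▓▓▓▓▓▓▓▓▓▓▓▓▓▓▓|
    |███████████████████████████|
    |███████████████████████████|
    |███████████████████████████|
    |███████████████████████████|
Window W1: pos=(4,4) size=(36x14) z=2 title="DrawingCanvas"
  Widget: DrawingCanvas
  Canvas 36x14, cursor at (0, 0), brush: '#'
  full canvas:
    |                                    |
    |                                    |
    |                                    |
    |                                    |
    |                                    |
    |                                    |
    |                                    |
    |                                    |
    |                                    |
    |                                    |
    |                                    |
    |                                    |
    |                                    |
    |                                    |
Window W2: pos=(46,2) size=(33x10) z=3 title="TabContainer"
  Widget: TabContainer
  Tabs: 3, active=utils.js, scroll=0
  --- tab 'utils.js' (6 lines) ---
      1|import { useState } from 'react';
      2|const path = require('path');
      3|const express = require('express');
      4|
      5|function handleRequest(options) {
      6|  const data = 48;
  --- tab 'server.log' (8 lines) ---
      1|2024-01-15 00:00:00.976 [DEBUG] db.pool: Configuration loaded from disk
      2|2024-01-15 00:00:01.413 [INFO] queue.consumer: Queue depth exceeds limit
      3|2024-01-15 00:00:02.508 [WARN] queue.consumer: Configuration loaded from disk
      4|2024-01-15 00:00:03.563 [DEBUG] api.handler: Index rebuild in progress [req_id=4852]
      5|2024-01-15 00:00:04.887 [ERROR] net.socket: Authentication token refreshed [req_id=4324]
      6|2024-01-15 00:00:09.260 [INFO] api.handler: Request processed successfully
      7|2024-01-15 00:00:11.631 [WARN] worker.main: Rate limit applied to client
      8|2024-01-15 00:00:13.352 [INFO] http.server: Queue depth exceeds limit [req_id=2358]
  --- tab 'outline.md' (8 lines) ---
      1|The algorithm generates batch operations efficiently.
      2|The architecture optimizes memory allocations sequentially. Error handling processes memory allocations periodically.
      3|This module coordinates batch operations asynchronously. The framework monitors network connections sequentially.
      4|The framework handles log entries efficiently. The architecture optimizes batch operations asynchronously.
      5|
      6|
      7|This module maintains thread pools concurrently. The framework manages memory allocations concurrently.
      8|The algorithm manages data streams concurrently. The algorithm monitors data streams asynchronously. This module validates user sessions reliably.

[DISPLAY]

                                                  
                                 ┏━━━━━━━━━━━━━━━━
                                 ┃ TabContainer   
━━━━━━━━━━━━━━━━━━━━━━━━━━┓━━━━━━┠────────────────
Canvas                    ┃      ┃[utils.js]│ serv
──────────────────────────┨──────┃────────────────
                          ┃      ┃import { useStat
                          ┃      ┃const path = req
                          ┃      ┃const express = 
                          ┃      ┃                
                          ┃░░░░░░┗━━━━━━━━━━━━━━━━
                          ┃░░░░░░░░┃              
                          ┃░░░░░░░░┃              
                          ┃░░░░░░░░┃              
                          ┃▒▒▒▒▒▒▒▒┃              
                          ┃▒▒▒▒▒▒▒▒┃              
━━━━━━━━━━━━━━━━━━━━━━━━━━┛▒▒▒▒▒▒▒▒┃              


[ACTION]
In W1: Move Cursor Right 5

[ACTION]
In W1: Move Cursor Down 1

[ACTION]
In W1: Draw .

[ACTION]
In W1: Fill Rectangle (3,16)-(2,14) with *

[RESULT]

                                                  
                                 ┏━━━━━━━━━━━━━━━━
                                 ┃ TabContainer   
━━━━━━━━━━━━━━━━━━━━━━━━━━┓━━━━━━┠────────────────
Canvas                    ┃      ┃[utils.js]│ serv
──────────────────────────┨──────┃────────────────
                          ┃      ┃import { useStat
                          ┃      ┃const path = req
      ***                 ┃      ┃const express = 
      ***                 ┃      ┃                
                          ┃░░░░░░┗━━━━━━━━━━━━━━━━
                          ┃░░░░░░░░┃              
                          ┃░░░░░░░░┃              
                          ┃░░░░░░░░┃              
                          ┃▒▒▒▒▒▒▒▒┃              
                          ┃▒▒▒▒▒▒▒▒┃              
━━━━━━━━━━━━━━━━━━━━━━━━━━┛▒▒▒▒▒▒▒▒┃              


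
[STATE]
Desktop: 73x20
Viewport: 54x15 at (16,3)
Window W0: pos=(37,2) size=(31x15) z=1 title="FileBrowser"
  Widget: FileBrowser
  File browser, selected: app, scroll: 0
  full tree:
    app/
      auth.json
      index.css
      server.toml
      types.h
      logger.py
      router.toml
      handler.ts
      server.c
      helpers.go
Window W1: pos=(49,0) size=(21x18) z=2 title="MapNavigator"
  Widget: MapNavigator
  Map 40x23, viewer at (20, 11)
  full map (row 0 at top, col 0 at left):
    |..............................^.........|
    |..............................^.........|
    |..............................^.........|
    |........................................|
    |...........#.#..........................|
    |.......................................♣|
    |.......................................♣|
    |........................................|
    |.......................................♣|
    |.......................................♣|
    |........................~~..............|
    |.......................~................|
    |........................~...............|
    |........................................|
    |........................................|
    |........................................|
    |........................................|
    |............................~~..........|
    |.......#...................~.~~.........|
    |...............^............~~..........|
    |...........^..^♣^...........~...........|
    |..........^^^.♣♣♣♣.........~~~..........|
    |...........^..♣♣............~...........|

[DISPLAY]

                     ┃ FileBrowse┃#.#................┃
                     ┠───────────┃...................┃
                     ┃> [-] app/ ┃...................┃
                     ┃    auth.js┃...................┃
                     ┃    index.c┃...................┃
                     ┃    server.┃...................┃
                     ┃    types.h┃.............~~....┃
                     ┃    logger.┃.........@..~......┃
                     ┃    router.┃.............~.....┃
                     ┃    handler┃...................┃
                     ┃    server.┃...................┃
                     ┃    helpers┃...................┃
                     ┃           ┃...................┃
                     ┗━━━━━━━━━━━┃.................~~┃
                                 ┗━━━━━━━━━━━━━━━━━━━┛


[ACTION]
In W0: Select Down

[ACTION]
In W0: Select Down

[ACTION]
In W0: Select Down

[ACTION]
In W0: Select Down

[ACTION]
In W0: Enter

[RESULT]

                     ┃ FileBrowse┃#.#................┃
                     ┠───────────┃...................┃
                     ┃  [-] app/ ┃...................┃
                     ┃    auth.js┃...................┃
                     ┃    index.c┃...................┃
                     ┃    server.┃...................┃
                     ┃  > types.h┃.............~~....┃
                     ┃    logger.┃.........@..~......┃
                     ┃    router.┃.............~.....┃
                     ┃    handler┃...................┃
                     ┃    server.┃...................┃
                     ┃    helpers┃...................┃
                     ┃           ┃...................┃
                     ┗━━━━━━━━━━━┃.................~~┃
                                 ┗━━━━━━━━━━━━━━━━━━━┛


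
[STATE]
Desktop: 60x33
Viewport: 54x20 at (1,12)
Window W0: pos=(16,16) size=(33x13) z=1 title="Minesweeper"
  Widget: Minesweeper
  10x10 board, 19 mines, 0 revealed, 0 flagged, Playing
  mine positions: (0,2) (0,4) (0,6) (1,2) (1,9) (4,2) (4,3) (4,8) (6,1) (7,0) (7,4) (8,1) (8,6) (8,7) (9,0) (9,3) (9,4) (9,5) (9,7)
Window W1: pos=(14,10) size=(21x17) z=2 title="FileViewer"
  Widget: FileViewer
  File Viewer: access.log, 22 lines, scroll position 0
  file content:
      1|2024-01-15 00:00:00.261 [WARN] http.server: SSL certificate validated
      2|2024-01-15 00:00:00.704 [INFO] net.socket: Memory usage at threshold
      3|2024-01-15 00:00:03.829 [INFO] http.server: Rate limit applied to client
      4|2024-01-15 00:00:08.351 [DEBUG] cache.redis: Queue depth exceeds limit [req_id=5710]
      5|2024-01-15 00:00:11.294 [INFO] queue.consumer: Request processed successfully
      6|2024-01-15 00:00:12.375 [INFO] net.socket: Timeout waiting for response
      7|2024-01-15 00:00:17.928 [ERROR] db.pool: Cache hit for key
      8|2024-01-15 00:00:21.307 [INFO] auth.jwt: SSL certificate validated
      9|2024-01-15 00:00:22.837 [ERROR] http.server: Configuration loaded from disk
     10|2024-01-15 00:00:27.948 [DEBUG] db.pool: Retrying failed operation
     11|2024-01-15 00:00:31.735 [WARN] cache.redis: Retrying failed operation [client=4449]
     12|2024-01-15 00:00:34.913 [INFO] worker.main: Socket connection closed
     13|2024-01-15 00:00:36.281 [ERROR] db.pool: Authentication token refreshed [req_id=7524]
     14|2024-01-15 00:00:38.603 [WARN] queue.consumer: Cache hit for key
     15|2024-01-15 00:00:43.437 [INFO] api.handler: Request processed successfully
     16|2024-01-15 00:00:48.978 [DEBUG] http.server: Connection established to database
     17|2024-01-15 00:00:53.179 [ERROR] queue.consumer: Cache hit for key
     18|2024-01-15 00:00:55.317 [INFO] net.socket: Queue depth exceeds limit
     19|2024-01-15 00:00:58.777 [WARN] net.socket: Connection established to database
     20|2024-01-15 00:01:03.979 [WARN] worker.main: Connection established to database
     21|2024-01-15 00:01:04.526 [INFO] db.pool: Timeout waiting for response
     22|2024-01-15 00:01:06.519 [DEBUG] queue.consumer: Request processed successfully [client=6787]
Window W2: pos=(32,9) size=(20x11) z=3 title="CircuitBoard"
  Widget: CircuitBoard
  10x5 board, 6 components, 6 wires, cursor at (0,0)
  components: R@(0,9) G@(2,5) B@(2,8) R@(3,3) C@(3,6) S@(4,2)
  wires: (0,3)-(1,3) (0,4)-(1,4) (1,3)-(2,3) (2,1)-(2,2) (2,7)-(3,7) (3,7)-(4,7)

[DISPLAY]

             ┠─────────────────┃   0 1 2 3 4 5 6 7┃   
             ┃2024-01-15 00:00:┃0  [.]          · ┃   
             ┃2024-01-15 00:00:┃                │ ┃   
             ┃2024-01-15 00:00:┃1               · ┃   
             ┃2024-01-15 00:00:┃                │ ┃   
             ┃2024-01-15 00:00:┃2       · ─ ·   · ┃   
             ┃2024-01-15 00:00:┃                  ┃   
             ┃2024-01-15 00:00:┗━━━━━━━━━━━━━━━━━━┛   
             ┃2024-01-15 00:00:2░┃             ┃      
             ┃2024-01-15 00:00:2░┃             ┃      
             ┃2024-01-15 00:00:2░┃             ┃      
             ┃2024-01-15 00:00:3░┃             ┃      
             ┃2024-01-15 00:00:3░┃             ┃      
             ┃2024-01-15 00:00:3▼┃             ┃      
             ┗━━━━━━━━━━━━━━━━━━━┛             ┃      
               ┃■■■■■■■■■■                     ┃      
               ┗━━━━━━━━━━━━━━━━━━━━━━━━━━━━━━━┛      
                                                      
                                                      
                                                      


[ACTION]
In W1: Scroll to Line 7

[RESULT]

             ┠─────────────────┃   0 1 2 3 4 5 6 7┃   
             ┃2024-01-15 00:00:┃0  [.]          · ┃   
             ┃2024-01-15 00:00:┃                │ ┃   
             ┃2024-01-15 00:00:┃1               · ┃   
             ┃2024-01-15 00:00:┃                │ ┃   
             ┃2024-01-15 00:00:┃2       · ─ ·   · ┃   
             ┃2024-01-15 00:00:┃                  ┃   
             ┃2024-01-15 00:00:┗━━━━━━━━━━━━━━━━━━┛   
             ┃2024-01-15 00:00:3░┃             ┃      
             ┃2024-01-15 00:00:4█┃             ┃      
             ┃2024-01-15 00:00:4░┃             ┃      
             ┃2024-01-15 00:00:5░┃             ┃      
             ┃2024-01-15 00:00:5░┃             ┃      
             ┃2024-01-15 00:00:5▼┃             ┃      
             ┗━━━━━━━━━━━━━━━━━━━┛             ┃      
               ┃■■■■■■■■■■                     ┃      
               ┗━━━━━━━━━━━━━━━━━━━━━━━━━━━━━━━┛      
                                                      
                                                      
                                                      


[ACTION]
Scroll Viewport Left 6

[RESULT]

              ┠─────────────────┃   0 1 2 3 4 5 6 7┃  
              ┃2024-01-15 00:00:┃0  [.]          · ┃  
              ┃2024-01-15 00:00:┃                │ ┃  
              ┃2024-01-15 00:00:┃1               · ┃  
              ┃2024-01-15 00:00:┃                │ ┃  
              ┃2024-01-15 00:00:┃2       · ─ ·   · ┃  
              ┃2024-01-15 00:00:┃                  ┃  
              ┃2024-01-15 00:00:┗━━━━━━━━━━━━━━━━━━┛  
              ┃2024-01-15 00:00:3░┃             ┃     
              ┃2024-01-15 00:00:4█┃             ┃     
              ┃2024-01-15 00:00:4░┃             ┃     
              ┃2024-01-15 00:00:5░┃             ┃     
              ┃2024-01-15 00:00:5░┃             ┃     
              ┃2024-01-15 00:00:5▼┃             ┃     
              ┗━━━━━━━━━━━━━━━━━━━┛             ┃     
                ┃■■■■■■■■■■                     ┃     
                ┗━━━━━━━━━━━━━━━━━━━━━━━━━━━━━━━┛     
                                                      
                                                      
                                                      


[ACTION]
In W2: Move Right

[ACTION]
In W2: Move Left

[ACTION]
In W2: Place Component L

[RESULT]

              ┠─────────────────┃   0 1 2 3 4 5 6 7┃  
              ┃2024-01-15 00:00:┃0  [L]          · ┃  
              ┃2024-01-15 00:00:┃                │ ┃  
              ┃2024-01-15 00:00:┃1               · ┃  
              ┃2024-01-15 00:00:┃                │ ┃  
              ┃2024-01-15 00:00:┃2       · ─ ·   · ┃  
              ┃2024-01-15 00:00:┃                  ┃  
              ┃2024-01-15 00:00:┗━━━━━━━━━━━━━━━━━━┛  
              ┃2024-01-15 00:00:3░┃             ┃     
              ┃2024-01-15 00:00:4█┃             ┃     
              ┃2024-01-15 00:00:4░┃             ┃     
              ┃2024-01-15 00:00:5░┃             ┃     
              ┃2024-01-15 00:00:5░┃             ┃     
              ┃2024-01-15 00:00:5▼┃             ┃     
              ┗━━━━━━━━━━━━━━━━━━━┛             ┃     
                ┃■■■■■■■■■■                     ┃     
                ┗━━━━━━━━━━━━━━━━━━━━━━━━━━━━━━━┛     
                                                      
                                                      
                                                      


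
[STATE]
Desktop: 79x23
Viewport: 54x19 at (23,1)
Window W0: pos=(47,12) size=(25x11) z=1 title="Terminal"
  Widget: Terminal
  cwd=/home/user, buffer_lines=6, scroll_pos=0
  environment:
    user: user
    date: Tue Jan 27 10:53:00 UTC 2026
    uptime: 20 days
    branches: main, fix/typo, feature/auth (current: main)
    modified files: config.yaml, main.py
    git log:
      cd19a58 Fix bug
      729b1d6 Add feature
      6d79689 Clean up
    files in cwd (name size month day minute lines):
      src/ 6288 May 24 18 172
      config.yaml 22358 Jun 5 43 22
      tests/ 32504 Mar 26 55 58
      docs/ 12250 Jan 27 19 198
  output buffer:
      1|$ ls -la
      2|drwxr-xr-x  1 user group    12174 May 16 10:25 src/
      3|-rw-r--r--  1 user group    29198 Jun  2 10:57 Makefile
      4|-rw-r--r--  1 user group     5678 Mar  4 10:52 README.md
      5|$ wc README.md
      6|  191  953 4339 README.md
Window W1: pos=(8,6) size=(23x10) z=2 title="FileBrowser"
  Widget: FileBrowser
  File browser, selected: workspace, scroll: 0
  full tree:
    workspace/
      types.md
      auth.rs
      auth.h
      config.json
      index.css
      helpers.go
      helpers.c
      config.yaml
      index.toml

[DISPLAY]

                                                      
                                                      
                                                      
                                                      
                                                      
━━━━━━━┓                                              
       ┃                                              
───────┨                                              
e/     ┃                                              
       ┃                                              
       ┃                                              
       ┃                ┏━━━━━━━━━━━━━━━━━━━━━━━┓     
n      ┃                ┃ Terminal              ┃     
       ┃                ┠───────────────────────┨     
━━━━━━━┛                ┃$ ls -la               ┃     
                        ┃drwxr-xr-x  1 user grou┃     
                        ┃-rw-r--r--  1 user grou┃     
                        ┃-rw-r--r--  1 user grou┃     
                        ┃$ wc README.md         ┃     


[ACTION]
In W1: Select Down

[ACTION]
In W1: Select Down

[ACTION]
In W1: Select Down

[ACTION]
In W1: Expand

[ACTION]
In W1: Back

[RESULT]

                                                      
                                                      
                                                      
                                                      
                                                      
━━━━━━━┓                                              
       ┃                                              
───────┨                                              
e/     ┃                                              
       ┃                                              
       ┃                                              
       ┃                ┏━━━━━━━━━━━━━━━━━━━━━━━┓     
       ┃                ┃ Terminal              ┃     
       ┃                ┠───────────────────────┨     
━━━━━━━┛                ┃$ ls -la               ┃     
                        ┃drwxr-xr-x  1 user grou┃     
                        ┃-rw-r--r--  1 user grou┃     
                        ┃-rw-r--r--  1 user grou┃     
                        ┃$ wc README.md         ┃     
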